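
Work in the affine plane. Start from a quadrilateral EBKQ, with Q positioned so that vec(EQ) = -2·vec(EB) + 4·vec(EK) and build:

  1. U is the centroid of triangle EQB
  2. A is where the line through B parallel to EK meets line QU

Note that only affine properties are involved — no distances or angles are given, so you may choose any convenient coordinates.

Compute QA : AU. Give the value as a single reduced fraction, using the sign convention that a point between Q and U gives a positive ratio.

QA:AU = -9/4

Work in coordinates with E = (0, 0), B = (1, 0), K = (0, 1), Q = (-2, 4).
1. U is the centroid of triangle EQB ⇒ U = (-1/3, 4/3)
2. A is where the line through B parallel to EK meets line QU ⇒ A = (1, -4/5)
A = Q + t·(U−Q) with t = 9/5, so QA:AU = t:(1−t) = 9/5:-4/5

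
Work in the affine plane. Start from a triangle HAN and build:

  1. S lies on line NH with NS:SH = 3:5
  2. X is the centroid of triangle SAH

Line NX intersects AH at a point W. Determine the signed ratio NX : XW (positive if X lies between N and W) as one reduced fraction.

Work in coordinates with H = (0, 0), A = (1, 0), N = (0, 1).
1. S lies on line NH with NS:SH = 3:5 ⇒ S = (0, 5/8)
2. X is the centroid of triangle SAH ⇒ X = (1/3, 5/24)
line NX meets AH at W = (8/19, 0)
X = N + t·(W−N) with t = 19/24, so NX:XW = 19/24:5/24

NX:XW = 19/5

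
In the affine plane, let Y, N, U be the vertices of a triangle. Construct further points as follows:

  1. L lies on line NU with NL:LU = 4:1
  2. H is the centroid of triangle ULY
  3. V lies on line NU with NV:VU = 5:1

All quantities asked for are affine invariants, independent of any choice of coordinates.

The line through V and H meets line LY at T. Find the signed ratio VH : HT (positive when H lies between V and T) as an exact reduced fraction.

Work in coordinates with Y = (0, 0), N = (1, 0), U = (0, 1).
1. L lies on line NU with NL:LU = 4:1 ⇒ L = (1/5, 4/5)
2. H is the centroid of triangle ULY ⇒ H = (1/15, 3/5)
3. V lies on line NU with NV:VU = 5:1 ⇒ V = (1/6, 5/6)
line VH meets LY at T = (4/15, 16/15)
H = V + t·(T−V) with t = -1, so VH:HT = -1:2

VH:HT = -1/2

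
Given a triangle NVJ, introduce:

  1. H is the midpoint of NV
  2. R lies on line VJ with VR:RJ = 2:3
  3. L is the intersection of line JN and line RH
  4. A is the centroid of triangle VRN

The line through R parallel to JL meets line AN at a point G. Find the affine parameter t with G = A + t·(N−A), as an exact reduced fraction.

t = -1/8

Choose coordinates N = (0, 0), V = (1, 0), J = (0, 1).
1. H is the midpoint of NV ⇒ H = (1/2, 0)
2. R lies on line VJ with VR:RJ = 2:3 ⇒ R = (3/5, 2/5)
3. L is the intersection of line JN and line RH ⇒ L = (0, -2)
4. A is the centroid of triangle VRN ⇒ A = (8/15, 2/15)
through R parallel to JL: direction (0, -3); meets AN at G = (3/5, 3/20)
G = A + t·(N−A) with t = -1/8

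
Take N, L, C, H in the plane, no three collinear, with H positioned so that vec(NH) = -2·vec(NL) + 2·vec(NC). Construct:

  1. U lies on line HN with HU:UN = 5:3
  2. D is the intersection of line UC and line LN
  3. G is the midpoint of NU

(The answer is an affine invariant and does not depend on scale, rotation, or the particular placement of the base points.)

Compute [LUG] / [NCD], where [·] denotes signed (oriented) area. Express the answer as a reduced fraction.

Work in coordinates with N = (0, 0), L = (1, 0), C = (0, 1), H = (-2, 2).
1. U lies on line HN with HU:UN = 5:3 ⇒ U = (-3/4, 3/4)
2. D is the intersection of line UC and line LN ⇒ D = (-3, 0)
3. G is the midpoint of NU ⇒ G = (-3/8, 3/8)
2·[LUG] = 3/8, 2·[NCD] = 3
[LUG]:[NCD] = 3/8:3 = 1/8

[LUG]:[NCD] = 1/8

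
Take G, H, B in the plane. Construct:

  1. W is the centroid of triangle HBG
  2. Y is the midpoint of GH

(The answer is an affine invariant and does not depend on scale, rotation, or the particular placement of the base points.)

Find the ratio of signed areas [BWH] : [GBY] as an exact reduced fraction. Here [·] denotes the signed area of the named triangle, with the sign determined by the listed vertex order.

Choose coordinates G = (0, 0), H = (1, 0), B = (0, 1).
1. W is the centroid of triangle HBG ⇒ W = (1/3, 1/3)
2. Y is the midpoint of GH ⇒ Y = (1/2, 0)
2·[BWH] = 1/3, 2·[GBY] = -1/2
[BWH]:[GBY] = 1/3:-1/2 = -2/3

[BWH]:[GBY] = -2/3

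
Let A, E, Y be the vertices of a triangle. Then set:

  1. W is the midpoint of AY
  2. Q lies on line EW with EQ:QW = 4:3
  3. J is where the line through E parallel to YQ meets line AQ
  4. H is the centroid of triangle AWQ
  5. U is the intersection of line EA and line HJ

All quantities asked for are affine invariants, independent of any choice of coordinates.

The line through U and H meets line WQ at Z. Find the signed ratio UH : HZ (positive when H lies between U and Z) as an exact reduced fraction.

Choose coordinates A = (0, 0), E = (1, 0), Y = (0, 1).
1. W is the midpoint of AY ⇒ W = (0, 1/2)
2. Q lies on line EW with EQ:QW = 4:3 ⇒ Q = (3/7, 2/7)
3. J is where the line through E parallel to YQ meets line AQ ⇒ J = (5/7, 10/21)
4. H is the centroid of triangle AWQ ⇒ H = (1/7, 11/42)
5. U is the intersection of line EA and line HJ ⇒ U = (-5/9, 0)
line UH meets WQ at Z = (1/3, 1/3)
H = U + t·(Z−U) with t = 11/14, so UH:HZ = 11/14:3/14

UH:HZ = 11/3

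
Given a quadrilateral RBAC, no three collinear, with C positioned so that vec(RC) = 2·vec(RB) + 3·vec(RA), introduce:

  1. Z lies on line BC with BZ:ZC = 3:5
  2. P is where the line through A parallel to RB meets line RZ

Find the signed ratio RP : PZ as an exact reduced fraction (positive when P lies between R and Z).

RP:PZ = 8

Choose coordinates R = (0, 0), B = (1, 0), A = (0, 1), C = (2, 3).
1. Z lies on line BC with BZ:ZC = 3:5 ⇒ Z = (11/8, 9/8)
2. P is where the line through A parallel to RB meets line RZ ⇒ P = (11/9, 1)
P = R + t·(Z−R) with t = 8/9, so RP:PZ = t:(1−t) = 8/9:1/9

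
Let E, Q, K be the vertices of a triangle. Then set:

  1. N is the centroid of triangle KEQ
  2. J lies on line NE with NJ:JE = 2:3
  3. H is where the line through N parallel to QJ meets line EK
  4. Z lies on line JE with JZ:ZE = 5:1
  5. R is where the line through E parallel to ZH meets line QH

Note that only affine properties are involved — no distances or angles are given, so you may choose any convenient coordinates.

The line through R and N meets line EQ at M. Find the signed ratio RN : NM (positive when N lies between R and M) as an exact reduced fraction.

RN:NM = 79/266

Work in coordinates with E = (0, 0), Q = (1, 0), K = (0, 1).
1. N is the centroid of triangle KEQ ⇒ N = (1/3, 1/3)
2. J lies on line NE with NJ:JE = 2:3 ⇒ J = (1/5, 1/5)
3. H is where the line through N parallel to QJ meets line EK ⇒ H = (0, 5/12)
4. Z lies on line JE with JZ:ZE = 5:1 ⇒ Z = (1/30, 1/30)
5. R is where the line through E parallel to ZH meets line QH ⇒ R = (-5/133, 115/266)
line RN meets EQ at M = (125/79, 0)
N = R + t·(M−R) with t = 79/345, so RN:NM = 79/345:266/345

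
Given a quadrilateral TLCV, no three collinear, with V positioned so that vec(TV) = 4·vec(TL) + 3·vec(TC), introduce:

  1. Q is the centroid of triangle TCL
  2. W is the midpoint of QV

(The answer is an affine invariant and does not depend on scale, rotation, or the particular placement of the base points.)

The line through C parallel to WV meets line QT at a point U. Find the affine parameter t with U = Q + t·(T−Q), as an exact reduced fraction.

t = -10

Set T = (0, 0), L = (1, 0), C = (0, 1), V = (4, 3); any affine frame gives the same invariant.
1. Q is the centroid of triangle TCL ⇒ Q = (1/3, 1/3)
2. W is the midpoint of QV ⇒ W = (13/6, 5/3)
through C parallel to WV: direction (11/6, 4/3); meets QT at U = (11/3, 11/3)
U = Q + t·(T−Q) with t = -10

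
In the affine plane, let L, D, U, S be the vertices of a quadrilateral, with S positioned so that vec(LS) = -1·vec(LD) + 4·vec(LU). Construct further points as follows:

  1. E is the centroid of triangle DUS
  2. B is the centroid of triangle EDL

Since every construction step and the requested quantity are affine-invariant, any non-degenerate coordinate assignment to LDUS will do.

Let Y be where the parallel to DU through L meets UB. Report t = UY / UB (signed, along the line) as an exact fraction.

Assign L = (0, 0), D = (1, 0), U = (0, 1), S = (-1, 4) — the answer is frame-independent, so this choice is without loss of generality.
1. E is the centroid of triangle DUS ⇒ E = (0, 5/3)
2. B is the centroid of triangle EDL ⇒ B = (1/3, 5/9)
through L parallel to DU: direction (-1, 1); meets UB at Y = (3, -3)
Y = U + t·(B−U) with t = 9

t = 9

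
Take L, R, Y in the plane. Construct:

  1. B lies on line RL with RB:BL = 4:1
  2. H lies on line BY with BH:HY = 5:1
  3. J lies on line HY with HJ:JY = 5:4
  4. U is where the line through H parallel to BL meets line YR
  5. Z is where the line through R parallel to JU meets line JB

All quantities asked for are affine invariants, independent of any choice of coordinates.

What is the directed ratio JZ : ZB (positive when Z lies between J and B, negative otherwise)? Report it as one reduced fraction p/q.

JZ:ZB = 2/3

Work in coordinates with L = (0, 0), R = (1, 0), Y = (0, 1).
1. B lies on line RL with RB:BL = 4:1 ⇒ B = (1/5, 0)
2. H lies on line BY with BH:HY = 5:1 ⇒ H = (1/30, 5/6)
3. J lies on line HY with HJ:JY = 5:4 ⇒ J = (2/135, 25/27)
4. U is where the line through H parallel to BL meets line YR ⇒ U = (1/6, 5/6)
5. Z is where the line through R parallel to JU meets line JB ⇒ Z = (4/45, 5/9)
Z = J + t·(B−J) with t = 2/5, so JZ:ZB = t:(1−t) = 2/5:3/5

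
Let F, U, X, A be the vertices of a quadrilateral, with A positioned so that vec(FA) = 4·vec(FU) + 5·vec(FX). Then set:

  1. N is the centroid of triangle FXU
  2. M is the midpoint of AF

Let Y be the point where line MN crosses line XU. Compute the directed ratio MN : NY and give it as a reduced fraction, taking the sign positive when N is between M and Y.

Set F = (0, 0), U = (1, 0), X = (0, 1), A = (4, 5); any affine frame gives the same invariant.
1. N is the centroid of triangle FXU ⇒ N = (1/3, 1/3)
2. M is the midpoint of AF ⇒ M = (2, 5/2)
line MN meets XU at Y = (11/23, 12/23)
N = M + t·(Y−M) with t = 23/21, so MN:NY = 23/21:-2/21

MN:NY = -23/2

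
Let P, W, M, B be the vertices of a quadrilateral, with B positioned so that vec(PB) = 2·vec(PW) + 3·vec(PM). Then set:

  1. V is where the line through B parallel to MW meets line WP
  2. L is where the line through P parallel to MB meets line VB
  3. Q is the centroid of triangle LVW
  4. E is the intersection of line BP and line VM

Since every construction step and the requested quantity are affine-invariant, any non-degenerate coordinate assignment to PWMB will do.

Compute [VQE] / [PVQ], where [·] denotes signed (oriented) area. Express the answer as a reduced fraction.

Choose coordinates P = (0, 0), W = (1, 0), M = (0, 1), B = (2, 3).
1. V is where the line through B parallel to MW meets line WP ⇒ V = (5, 0)
2. L is where the line through P parallel to MB meets line VB ⇒ L = (5/2, 5/2)
3. Q is the centroid of triangle LVW ⇒ Q = (17/6, 5/6)
4. E is the intersection of line BP and line VM ⇒ E = (10/17, 15/17)
2·[VQE] = 30/17, 2·[PVQ] = 25/6
[VQE]:[PVQ] = 30/17:25/6 = 36/85

[VQE]:[PVQ] = 36/85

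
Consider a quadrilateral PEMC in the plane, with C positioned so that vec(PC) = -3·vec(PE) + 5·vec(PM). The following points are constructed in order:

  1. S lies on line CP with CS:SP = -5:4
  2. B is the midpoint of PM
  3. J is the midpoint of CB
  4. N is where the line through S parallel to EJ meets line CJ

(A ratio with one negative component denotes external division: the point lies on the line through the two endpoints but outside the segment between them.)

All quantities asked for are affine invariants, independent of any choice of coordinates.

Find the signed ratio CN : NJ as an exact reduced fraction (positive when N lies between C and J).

Choose coordinates P = (0, 0), E = (1, 0), M = (0, 1), C = (-3, 5).
1. S lies on line CP with CS:SP = -5:4 ⇒ S = (12, -20)
2. B is the midpoint of PM ⇒ B = (0, 1/2)
3. J is the midpoint of CB ⇒ J = (-3/2, 11/4)
4. N is where the line through S parallel to EJ meets line CJ ⇒ N = (73/4, -215/8)
N = C + t·(J−C) with t = 85/6, so CN:NJ = t:(1−t) = 85/6:-79/6

CN:NJ = -85/79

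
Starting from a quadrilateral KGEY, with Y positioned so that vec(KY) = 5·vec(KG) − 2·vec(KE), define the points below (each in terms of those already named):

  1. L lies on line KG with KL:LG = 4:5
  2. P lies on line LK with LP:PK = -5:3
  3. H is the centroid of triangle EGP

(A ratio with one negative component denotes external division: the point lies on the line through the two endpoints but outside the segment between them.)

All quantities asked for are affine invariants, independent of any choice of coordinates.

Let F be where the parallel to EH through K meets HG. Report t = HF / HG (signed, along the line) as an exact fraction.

Work in coordinates with K = (0, 0), G = (1, 0), E = (0, 1), Y = (5, -2).
1. L lies on line KG with KL:LG = 4:5 ⇒ L = (4/9, 0)
2. P lies on line LK with LP:PK = -5:3 ⇒ P = (-2/3, 0)
3. H is the centroid of triangle EGP ⇒ H = (1/9, 1/3)
through K parallel to EH: direction (1/9, -2/3); meets HG at F = (-1/15, 2/5)
F = H + t·(G−H) with t = -1/5

t = -1/5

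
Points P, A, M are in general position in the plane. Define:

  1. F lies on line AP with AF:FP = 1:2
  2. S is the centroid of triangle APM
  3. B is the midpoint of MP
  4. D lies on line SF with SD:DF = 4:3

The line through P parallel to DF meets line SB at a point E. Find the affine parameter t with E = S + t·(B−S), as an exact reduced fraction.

t = 4

Choose coordinates P = (0, 0), A = (1, 0), M = (0, 1).
1. F lies on line AP with AF:FP = 1:2 ⇒ F = (2/3, 0)
2. S is the centroid of triangle APM ⇒ S = (1/3, 1/3)
3. B is the midpoint of MP ⇒ B = (0, 1/2)
4. D lies on line SF with SD:DF = 4:3 ⇒ D = (11/21, 1/7)
through P parallel to DF: direction (1/7, -1/7); meets SB at E = (-1, 1)
E = S + t·(B−S) with t = 4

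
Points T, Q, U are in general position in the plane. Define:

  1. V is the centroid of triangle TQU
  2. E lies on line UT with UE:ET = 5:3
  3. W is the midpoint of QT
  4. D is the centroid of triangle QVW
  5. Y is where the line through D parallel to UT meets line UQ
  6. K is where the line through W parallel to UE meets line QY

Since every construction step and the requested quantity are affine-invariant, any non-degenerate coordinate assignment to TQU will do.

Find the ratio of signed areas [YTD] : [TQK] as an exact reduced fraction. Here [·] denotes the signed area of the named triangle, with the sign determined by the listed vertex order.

[YTD]:[TQK] = 55/162

Assign T = (0, 0), Q = (1, 0), U = (0, 1) — the answer is frame-independent, so this choice is without loss of generality.
1. V is the centroid of triangle TQU ⇒ V = (1/3, 1/3)
2. E lies on line UT with UE:ET = 5:3 ⇒ E = (0, 3/8)
3. W is the midpoint of QT ⇒ W = (1/2, 0)
4. D is the centroid of triangle QVW ⇒ D = (11/18, 1/9)
5. Y is where the line through D parallel to UT meets line UQ ⇒ Y = (11/18, 7/18)
6. K is where the line through W parallel to UE meets line QY ⇒ K = (1/2, 1/2)
2·[YTD] = 55/324, 2·[TQK] = 1/2
[YTD]:[TQK] = 55/324:1/2 = 55/162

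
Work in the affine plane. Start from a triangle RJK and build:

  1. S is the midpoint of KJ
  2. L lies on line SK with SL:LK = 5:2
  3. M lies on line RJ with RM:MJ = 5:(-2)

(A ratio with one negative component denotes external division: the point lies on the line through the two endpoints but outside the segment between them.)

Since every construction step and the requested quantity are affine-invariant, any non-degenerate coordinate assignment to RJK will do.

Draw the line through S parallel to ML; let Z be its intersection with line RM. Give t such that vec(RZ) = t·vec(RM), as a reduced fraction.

Set R = (0, 0), J = (1, 0), K = (0, 1); any affine frame gives the same invariant.
1. S is the midpoint of KJ ⇒ S = (1/2, 1/2)
2. L lies on line SK with SL:LK = 5:2 ⇒ L = (1/7, 6/7)
3. M lies on line RJ with RM:MJ = 5:(-2) ⇒ M = (5/3, 0)
through S parallel to ML: direction (-32/21, 6/7); meets RM at Z = (25/18, 0)
Z = R + t·(M−R) with t = 5/6

t = 5/6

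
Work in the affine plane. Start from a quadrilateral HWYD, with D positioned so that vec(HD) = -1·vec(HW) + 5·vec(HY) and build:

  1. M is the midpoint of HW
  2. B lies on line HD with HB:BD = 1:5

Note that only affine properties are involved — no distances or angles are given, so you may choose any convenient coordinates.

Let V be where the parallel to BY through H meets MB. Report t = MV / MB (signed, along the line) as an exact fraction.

t = 1/3

Work in coordinates with H = (0, 0), W = (1, 0), Y = (0, 1), D = (-1, 5).
1. M is the midpoint of HW ⇒ M = (1/2, 0)
2. B lies on line HD with HB:BD = 1:5 ⇒ B = (-1/6, 5/6)
through H parallel to BY: direction (1/6, 1/6); meets MB at V = (5/18, 5/18)
V = M + t·(B−M) with t = 1/3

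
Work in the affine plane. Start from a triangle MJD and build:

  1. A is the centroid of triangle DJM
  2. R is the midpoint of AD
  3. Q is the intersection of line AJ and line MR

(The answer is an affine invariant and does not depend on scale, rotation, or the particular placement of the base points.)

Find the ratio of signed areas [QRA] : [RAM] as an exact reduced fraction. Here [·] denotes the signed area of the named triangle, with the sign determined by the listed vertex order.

Set M = (0, 0), J = (1, 0), D = (0, 1); any affine frame gives the same invariant.
1. A is the centroid of triangle DJM ⇒ A = (1/3, 1/3)
2. R is the midpoint of AD ⇒ R = (1/6, 2/3)
3. Q is the intersection of line AJ and line MR ⇒ Q = (1/9, 4/9)
2·[QRA] = -1/18, 2·[RAM] = -1/6
[QRA]:[RAM] = -1/18:-1/6 = 1/3

[QRA]:[RAM] = 1/3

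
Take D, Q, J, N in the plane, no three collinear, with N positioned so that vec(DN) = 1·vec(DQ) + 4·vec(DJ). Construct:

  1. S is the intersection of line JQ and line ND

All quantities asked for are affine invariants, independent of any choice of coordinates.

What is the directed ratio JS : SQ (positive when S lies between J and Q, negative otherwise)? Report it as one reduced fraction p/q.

JS:SQ = 1/4

Assign D = (0, 0), Q = (1, 0), J = (0, 1), N = (1, 4) — the answer is frame-independent, so this choice is without loss of generality.
1. S is the intersection of line JQ and line ND ⇒ S = (1/5, 4/5)
S = J + t·(Q−J) with t = 1/5, so JS:SQ = t:(1−t) = 1/5:4/5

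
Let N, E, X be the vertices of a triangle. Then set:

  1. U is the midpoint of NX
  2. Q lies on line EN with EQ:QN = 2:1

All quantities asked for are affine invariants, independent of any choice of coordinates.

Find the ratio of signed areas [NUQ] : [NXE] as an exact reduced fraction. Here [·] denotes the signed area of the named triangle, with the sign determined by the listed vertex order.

[NUQ]:[NXE] = 1/6

Set N = (0, 0), E = (1, 0), X = (0, 1); any affine frame gives the same invariant.
1. U is the midpoint of NX ⇒ U = (0, 1/2)
2. Q lies on line EN with EQ:QN = 2:1 ⇒ Q = (1/3, 0)
2·[NUQ] = -1/6, 2·[NXE] = -1
[NUQ]:[NXE] = -1/6:-1 = 1/6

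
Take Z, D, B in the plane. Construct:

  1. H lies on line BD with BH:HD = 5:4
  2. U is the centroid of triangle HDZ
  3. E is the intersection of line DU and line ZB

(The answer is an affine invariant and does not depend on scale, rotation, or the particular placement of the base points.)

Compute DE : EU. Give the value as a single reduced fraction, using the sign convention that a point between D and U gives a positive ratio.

Choose coordinates Z = (0, 0), D = (1, 0), B = (0, 1).
1. H lies on line BD with BH:HD = 5:4 ⇒ H = (5/9, 4/9)
2. U is the centroid of triangle HDZ ⇒ U = (14/27, 4/27)
3. E is the intersection of line DU and line ZB ⇒ E = (0, 4/13)
E = D + t·(U−D) with t = 27/13, so DE:EU = t:(1−t) = 27/13:-14/13

DE:EU = -27/14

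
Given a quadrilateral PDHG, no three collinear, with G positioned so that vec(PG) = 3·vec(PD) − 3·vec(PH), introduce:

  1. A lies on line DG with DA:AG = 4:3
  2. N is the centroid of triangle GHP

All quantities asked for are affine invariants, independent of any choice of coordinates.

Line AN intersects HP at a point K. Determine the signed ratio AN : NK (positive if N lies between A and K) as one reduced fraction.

AN:NK = 8/7

Work in coordinates with P = (0, 0), D = (1, 0), H = (0, 1), G = (3, -3).
1. A lies on line DG with DA:AG = 4:3 ⇒ A = (15/7, -12/7)
2. N is the centroid of triangle GHP ⇒ N = (1, -2/3)
line AN meets HP at K = (0, 1/4)
N = A + t·(K−A) with t = 8/15, so AN:NK = 8/15:7/15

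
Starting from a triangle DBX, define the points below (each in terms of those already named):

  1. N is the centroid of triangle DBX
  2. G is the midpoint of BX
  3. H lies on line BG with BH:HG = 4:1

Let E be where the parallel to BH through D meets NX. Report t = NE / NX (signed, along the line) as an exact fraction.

Assign D = (0, 0), B = (1, 0), X = (0, 1) — the answer is frame-independent, so this choice is without loss of generality.
1. N is the centroid of triangle DBX ⇒ N = (1/3, 1/3)
2. G is the midpoint of BX ⇒ G = (1/2, 1/2)
3. H lies on line BG with BH:HG = 4:1 ⇒ H = (3/5, 2/5)
through D parallel to BH: direction (-2/5, 2/5); meets NX at E = (1, -1)
E = N + t·(X−N) with t = -2

t = -2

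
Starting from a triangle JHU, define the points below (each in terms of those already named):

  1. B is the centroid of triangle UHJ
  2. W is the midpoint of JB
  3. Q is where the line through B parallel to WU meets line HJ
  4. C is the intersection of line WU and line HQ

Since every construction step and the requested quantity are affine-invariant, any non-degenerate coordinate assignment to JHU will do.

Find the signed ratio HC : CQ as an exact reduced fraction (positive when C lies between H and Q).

HC:CQ = -4

Work in coordinates with J = (0, 0), H = (1, 0), U = (0, 1).
1. B is the centroid of triangle UHJ ⇒ B = (1/3, 1/3)
2. W is the midpoint of JB ⇒ W = (1/6, 1/6)
3. Q is where the line through B parallel to WU meets line HJ ⇒ Q = (2/5, 0)
4. C is the intersection of line WU and line HQ ⇒ C = (1/5, 0)
C = H + t·(Q−H) with t = 4/3, so HC:CQ = t:(1−t) = 4/3:-1/3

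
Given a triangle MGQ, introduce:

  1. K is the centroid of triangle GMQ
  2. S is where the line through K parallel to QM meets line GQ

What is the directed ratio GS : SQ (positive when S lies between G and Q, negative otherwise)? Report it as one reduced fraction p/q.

Choose coordinates M = (0, 0), G = (1, 0), Q = (0, 1).
1. K is the centroid of triangle GMQ ⇒ K = (1/3, 1/3)
2. S is where the line through K parallel to QM meets line GQ ⇒ S = (1/3, 2/3)
S = G + t·(Q−G) with t = 2/3, so GS:SQ = t:(1−t) = 2/3:1/3

GS:SQ = 2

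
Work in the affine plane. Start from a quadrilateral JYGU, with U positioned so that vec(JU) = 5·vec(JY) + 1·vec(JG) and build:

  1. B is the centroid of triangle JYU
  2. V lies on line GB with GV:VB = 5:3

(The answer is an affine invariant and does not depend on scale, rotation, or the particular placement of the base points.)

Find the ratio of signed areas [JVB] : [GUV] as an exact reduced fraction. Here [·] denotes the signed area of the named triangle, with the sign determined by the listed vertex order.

[JVB]:[GUV] = 9/25

Set J = (0, 0), Y = (1, 0), G = (0, 1), U = (5, 1); any affine frame gives the same invariant.
1. B is the centroid of triangle JYU ⇒ B = (2, 1/3)
2. V lies on line GB with GV:VB = 5:3 ⇒ V = (5/4, 7/12)
2·[JVB] = -3/4, 2·[GUV] = -25/12
[JVB]:[GUV] = -3/4:-25/12 = 9/25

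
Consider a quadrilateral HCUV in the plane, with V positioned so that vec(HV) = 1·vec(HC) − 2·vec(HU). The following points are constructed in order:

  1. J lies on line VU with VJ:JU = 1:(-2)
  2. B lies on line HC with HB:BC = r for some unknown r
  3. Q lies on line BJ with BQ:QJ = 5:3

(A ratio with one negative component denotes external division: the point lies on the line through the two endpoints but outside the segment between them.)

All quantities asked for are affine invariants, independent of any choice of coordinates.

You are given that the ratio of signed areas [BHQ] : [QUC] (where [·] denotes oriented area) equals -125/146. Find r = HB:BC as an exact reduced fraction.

r = 5/2

Assign H = (0, 0), C = (1, 0), U = (0, 1), V = (1, -2) — the answer is frame-independent, so this choice is without loss of generality.
1. J lies on line VU with VJ:JU = 1:(-2) ⇒ J = (2, -5)
2. With HB:BC = r, write λ = r/(r+1) so B = H + λ·(C−H); B is affine-linear in λ
3. Q lies on line BJ with BQ:QJ = 5:3 ⇒ Q is an affine combination of earlier points and hence also affine-linear in λ
Every point depending on B is an affine combination of B and λ-independent points, so each such coordinate is linear in λ; the λ² term in each signed area is a multiple of (C−H)×(C−H) = 0, so 2·[BHQ] and 2·[QUC] are each linear in λ. Evaluating at λ=0 and λ=1:
  2·[BHQ] = 25/8·λ,   2·[QUC] = 3/8·λ − 23/8
So [BHQ]:[QUC] = (25/8·λ) / (3/8·λ − 23/8). Setting this equal to -125/146:
  25/8·λ = -125/146·(3/8·λ − 23/8)  ⇒  λ = 5/7
Then r = λ/(1−λ) = (5/7)/(2/7) = 5/2. Check: with r = 5/2, B = (5/7, 0) and [BHQ]:[QUC] = -125/146 as required.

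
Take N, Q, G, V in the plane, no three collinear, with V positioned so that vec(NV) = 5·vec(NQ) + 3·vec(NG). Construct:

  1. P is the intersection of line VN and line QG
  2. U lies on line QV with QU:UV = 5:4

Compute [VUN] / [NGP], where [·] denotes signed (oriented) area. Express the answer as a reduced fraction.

[VUN]:[NGP] = 32/15

Work in coordinates with N = (0, 0), Q = (1, 0), G = (0, 1), V = (5, 3).
1. P is the intersection of line VN and line QG ⇒ P = (5/8, 3/8)
2. U lies on line QV with QU:UV = 5:4 ⇒ U = (29/9, 5/3)
2·[VUN] = -4/3, 2·[NGP] = -5/8
[VUN]:[NGP] = -4/3:-5/8 = 32/15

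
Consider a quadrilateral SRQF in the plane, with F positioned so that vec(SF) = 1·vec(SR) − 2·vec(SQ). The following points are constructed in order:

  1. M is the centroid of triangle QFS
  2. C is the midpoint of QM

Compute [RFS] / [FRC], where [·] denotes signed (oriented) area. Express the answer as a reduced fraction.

Work in coordinates with S = (0, 0), R = (1, 0), Q = (0, 1), F = (1, -2).
1. M is the centroid of triangle QFS ⇒ M = (1/3, -1/3)
2. C is the midpoint of QM ⇒ C = (1/6, 1/3)
2·[RFS] = -2, 2·[FRC] = 5/3
[RFS]:[FRC] = -2:5/3 = -6/5

[RFS]:[FRC] = -6/5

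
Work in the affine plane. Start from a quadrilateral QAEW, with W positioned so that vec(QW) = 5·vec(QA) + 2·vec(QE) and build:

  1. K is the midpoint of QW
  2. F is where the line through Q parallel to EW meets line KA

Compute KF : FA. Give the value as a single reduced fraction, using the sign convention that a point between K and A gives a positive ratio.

Work in coordinates with Q = (0, 0), A = (1, 0), E = (0, 1), W = (5, 2).
1. K is the midpoint of QW ⇒ K = (5/2, 1)
2. F is where the line through Q parallel to EW meets line KA ⇒ F = (10/7, 2/7)
F = K + t·(A−K) with t = 5/7, so KF:FA = t:(1−t) = 5/7:2/7

KF:FA = 5/2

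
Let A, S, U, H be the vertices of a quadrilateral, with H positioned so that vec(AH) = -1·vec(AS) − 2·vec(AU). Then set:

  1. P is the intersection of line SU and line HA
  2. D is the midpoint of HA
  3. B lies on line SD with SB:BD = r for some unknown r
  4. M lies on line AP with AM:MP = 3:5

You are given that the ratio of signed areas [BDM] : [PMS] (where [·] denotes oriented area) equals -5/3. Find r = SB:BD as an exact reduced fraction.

r = 4/5

Set A = (0, 0), S = (1, 0), U = (0, 1), H = (-1, -2); any affine frame gives the same invariant.
1. P is the intersection of line SU and line HA ⇒ P = (1/3, 2/3)
2. D is the midpoint of HA ⇒ D = (-1/2, -1)
3. With SB:BD = r, write λ = r/(r+1) so B = S + λ·(D−S); B is affine-linear in λ
4. M lies on line AP with AM:MP = 3:5 ⇒ M = (1/8, 1/4)
Every point depending on B is an affine combination of B and λ-independent points, so each such coordinate is linear in λ; the λ² term in each signed area is a multiple of (D−S)×(D−S) = 0, so 2·[BDM] and 2·[PMS] are each linear in λ. Evaluating at λ=0 and λ=1:
  2·[BDM] = 5/4·λ − 5/4,   2·[PMS] = 5/12
So [BDM]:[PMS] = (5/4·λ − 5/4) / (5/12). Setting this equal to -5/3:
  5/4·λ − 5/4 = -5/3·(5/12)  ⇒  λ = 4/9
Then r = λ/(1−λ) = (4/9)/(5/9) = 4/5. Check: with r = 4/5, B = (1/3, -4/9) and [BDM]:[PMS] = -5/3 as required.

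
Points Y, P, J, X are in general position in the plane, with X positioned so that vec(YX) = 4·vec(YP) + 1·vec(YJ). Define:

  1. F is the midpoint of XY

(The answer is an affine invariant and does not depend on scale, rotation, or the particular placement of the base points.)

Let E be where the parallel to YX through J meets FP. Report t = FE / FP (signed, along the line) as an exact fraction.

t = -4

Work in coordinates with Y = (0, 0), P = (1, 0), J = (0, 1), X = (4, 1).
1. F is the midpoint of XY ⇒ F = (2, 1/2)
through J parallel to YX: direction (4, 1); meets FP at E = (6, 5/2)
E = F + t·(P−F) with t = -4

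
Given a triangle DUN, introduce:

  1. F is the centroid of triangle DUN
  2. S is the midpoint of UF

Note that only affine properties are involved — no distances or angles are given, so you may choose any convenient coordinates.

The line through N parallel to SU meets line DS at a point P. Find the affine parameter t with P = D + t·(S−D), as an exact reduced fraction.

Work in coordinates with D = (0, 0), U = (1, 0), N = (0, 1).
1. F is the centroid of triangle DUN ⇒ F = (1/3, 1/3)
2. S is the midpoint of UF ⇒ S = (2/3, 1/6)
through N parallel to SU: direction (1/3, -1/6); meets DS at P = (4/3, 1/3)
P = D + t·(S−D) with t = 2

t = 2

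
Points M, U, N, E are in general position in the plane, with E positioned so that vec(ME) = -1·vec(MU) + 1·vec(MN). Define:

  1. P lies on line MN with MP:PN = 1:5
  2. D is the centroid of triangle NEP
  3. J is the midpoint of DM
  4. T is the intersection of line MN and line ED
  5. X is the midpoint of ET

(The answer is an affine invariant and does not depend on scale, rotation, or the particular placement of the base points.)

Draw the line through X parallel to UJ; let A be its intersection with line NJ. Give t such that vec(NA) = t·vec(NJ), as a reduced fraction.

Work in coordinates with M = (0, 0), U = (1, 0), N = (0, 1), E = (-1, 1).
1. P lies on line MN with MP:PN = 1:5 ⇒ P = (0, 1/6)
2. D is the centroid of triangle NEP ⇒ D = (-1/3, 13/18)
3. J is the midpoint of DM ⇒ J = (-1/6, 13/36)
4. T is the intersection of line MN and line ED ⇒ T = (0, 7/12)
5. X is the midpoint of ET ⇒ X = (-1/2, 19/24)
through X parallel to UJ: direction (-7/6, 13/36); meets NJ at A = (-61/696, 2773/4176)
A = N + t·(J−N) with t = 61/116

t = 61/116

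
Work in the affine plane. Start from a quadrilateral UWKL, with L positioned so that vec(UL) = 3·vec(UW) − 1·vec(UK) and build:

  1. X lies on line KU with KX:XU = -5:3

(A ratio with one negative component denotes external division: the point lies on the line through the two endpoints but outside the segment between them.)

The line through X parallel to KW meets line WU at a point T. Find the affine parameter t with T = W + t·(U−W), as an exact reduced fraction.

t = 5/2

Assign U = (0, 0), W = (1, 0), K = (0, 1), L = (3, -1) — the answer is frame-independent, so this choice is without loss of generality.
1. X lies on line KU with KX:XU = -5:3 ⇒ X = (0, -3/2)
through X parallel to KW: direction (1, -1); meets WU at T = (-3/2, 0)
T = W + t·(U−W) with t = 5/2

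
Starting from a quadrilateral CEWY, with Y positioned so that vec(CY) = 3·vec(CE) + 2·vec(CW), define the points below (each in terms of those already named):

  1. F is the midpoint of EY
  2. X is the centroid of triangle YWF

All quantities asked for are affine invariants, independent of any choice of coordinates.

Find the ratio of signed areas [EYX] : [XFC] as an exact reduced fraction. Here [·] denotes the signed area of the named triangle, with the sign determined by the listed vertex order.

[EYX]:[XFC] = -4/3

Choose coordinates C = (0, 0), E = (1, 0), W = (0, 1), Y = (3, 2).
1. F is the midpoint of EY ⇒ F = (2, 1)
2. X is the centroid of triangle YWF ⇒ X = (5/3, 4/3)
2·[EYX] = 4/3, 2·[XFC] = -1
[EYX]:[XFC] = 4/3:-1 = -4/3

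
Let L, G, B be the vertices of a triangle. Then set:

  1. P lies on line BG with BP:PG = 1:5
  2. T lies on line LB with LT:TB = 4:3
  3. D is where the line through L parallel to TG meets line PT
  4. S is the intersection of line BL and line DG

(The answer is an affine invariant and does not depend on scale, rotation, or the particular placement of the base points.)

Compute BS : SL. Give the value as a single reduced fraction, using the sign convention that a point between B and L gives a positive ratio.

BS:SL = 117/16

Work in coordinates with L = (0, 0), G = (1, 0), B = (0, 1).
1. P lies on line BG with BP:PG = 1:5 ⇒ P = (1/6, 5/6)
2. T lies on line LB with LT:TB = 4:3 ⇒ T = (0, 4/7)
3. D is where the line through L parallel to TG meets line PT ⇒ D = (-4/15, 16/105)
4. S is the intersection of line BL and line DG ⇒ S = (0, 16/133)
S = B + t·(L−B) with t = 117/133, so BS:SL = t:(1−t) = 117/133:16/133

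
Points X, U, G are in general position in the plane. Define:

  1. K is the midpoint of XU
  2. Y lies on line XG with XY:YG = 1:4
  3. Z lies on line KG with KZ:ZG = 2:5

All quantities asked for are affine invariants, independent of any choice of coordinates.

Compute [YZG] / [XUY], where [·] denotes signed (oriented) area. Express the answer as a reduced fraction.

[YZG]:[XUY] = 10/7

Work in coordinates with X = (0, 0), U = (1, 0), G = (0, 1).
1. K is the midpoint of XU ⇒ K = (1/2, 0)
2. Y lies on line XG with XY:YG = 1:4 ⇒ Y = (0, 1/5)
3. Z lies on line KG with KZ:ZG = 2:5 ⇒ Z = (5/14, 2/7)
2·[YZG] = 2/7, 2·[XUY] = 1/5
[YZG]:[XUY] = 2/7:1/5 = 10/7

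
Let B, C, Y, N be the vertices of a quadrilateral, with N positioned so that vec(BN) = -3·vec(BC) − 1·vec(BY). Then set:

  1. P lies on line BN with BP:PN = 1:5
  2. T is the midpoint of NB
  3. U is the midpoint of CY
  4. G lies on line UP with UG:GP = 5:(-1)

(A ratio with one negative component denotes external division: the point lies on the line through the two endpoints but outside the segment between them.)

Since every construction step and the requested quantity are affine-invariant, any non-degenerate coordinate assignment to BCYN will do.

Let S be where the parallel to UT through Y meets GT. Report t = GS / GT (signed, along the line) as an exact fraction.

Choose coordinates B = (0, 0), C = (1, 0), Y = (0, 1), N = (-3, -1).
1. P lies on line BN with BP:PN = 1:5 ⇒ P = (-1/2, -1/6)
2. T is the midpoint of NB ⇒ T = (-3/2, -1/2)
3. U is the midpoint of CY ⇒ U = (1/2, 1/2)
4. G lies on line UP with UG:GP = 5:(-1) ⇒ G = (-3/4, -1/3)
through Y parallel to UT: direction (-2, -1); meets GT at S = (-21/5, -11/10)
S = G + t·(T−G) with t = 23/5

t = 23/5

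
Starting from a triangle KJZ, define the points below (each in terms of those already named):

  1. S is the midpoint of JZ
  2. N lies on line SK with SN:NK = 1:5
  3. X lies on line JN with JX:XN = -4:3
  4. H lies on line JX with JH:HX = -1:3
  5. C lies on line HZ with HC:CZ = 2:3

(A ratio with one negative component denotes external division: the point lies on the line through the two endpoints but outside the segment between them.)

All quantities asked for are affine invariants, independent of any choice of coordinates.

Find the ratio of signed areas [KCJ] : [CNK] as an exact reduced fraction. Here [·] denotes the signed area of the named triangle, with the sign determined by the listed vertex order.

Choose coordinates K = (0, 0), J = (1, 0), Z = (0, 1).
1. S is the midpoint of JZ ⇒ S = (1/2, 1/2)
2. N lies on line SK with SN:NK = 1:5 ⇒ N = (5/12, 5/12)
3. X lies on line JN with JX:XN = -4:3 ⇒ X = (-4/3, 5/3)
4. H lies on line JX with JH:HX = -1:3 ⇒ H = (13/6, -5/6)
5. C lies on line HZ with HC:CZ = 2:3 ⇒ C = (13/10, -1/10)
2·[KCJ] = 1/10, 2·[CNK] = 7/12
[KCJ]:[CNK] = 1/10:7/12 = 6/35

[KCJ]:[CNK] = 6/35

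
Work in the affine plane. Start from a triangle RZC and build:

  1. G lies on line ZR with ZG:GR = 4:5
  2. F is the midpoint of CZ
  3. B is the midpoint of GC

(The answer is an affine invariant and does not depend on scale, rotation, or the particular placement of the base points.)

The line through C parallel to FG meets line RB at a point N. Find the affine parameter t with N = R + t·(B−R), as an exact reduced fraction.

Assign R = (0, 0), Z = (1, 0), C = (0, 1) — the answer is frame-independent, so this choice is without loss of generality.
1. G lies on line ZR with ZG:GR = 4:5 ⇒ G = (5/9, 0)
2. F is the midpoint of CZ ⇒ F = (1/2, 1/2)
3. B is the midpoint of GC ⇒ B = (5/18, 1/2)
through C parallel to FG: direction (1/18, -1/2); meets RB at N = (5/54, 1/6)
N = R + t·(B−R) with t = 1/3

t = 1/3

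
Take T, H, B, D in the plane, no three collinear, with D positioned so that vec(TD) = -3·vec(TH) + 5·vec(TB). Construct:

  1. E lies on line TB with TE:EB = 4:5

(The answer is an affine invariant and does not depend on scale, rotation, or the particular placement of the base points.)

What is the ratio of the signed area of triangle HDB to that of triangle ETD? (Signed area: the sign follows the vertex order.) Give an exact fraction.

[HDB]:[ETD] = -3/4

Work in coordinates with T = (0, 0), H = (1, 0), B = (0, 1), D = (-3, 5).
1. E lies on line TB with TE:EB = 4:5 ⇒ E = (0, 4/9)
2·[HDB] = 1, 2·[ETD] = -4/3
[HDB]:[ETD] = 1:-4/3 = -3/4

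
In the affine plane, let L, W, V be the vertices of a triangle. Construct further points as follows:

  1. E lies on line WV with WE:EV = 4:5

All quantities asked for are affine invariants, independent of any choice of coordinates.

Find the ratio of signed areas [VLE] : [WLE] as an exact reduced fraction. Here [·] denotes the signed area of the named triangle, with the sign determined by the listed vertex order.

Set L = (0, 0), W = (1, 0), V = (0, 1); any affine frame gives the same invariant.
1. E lies on line WV with WE:EV = 4:5 ⇒ E = (5/9, 4/9)
2·[VLE] = 5/9, 2·[WLE] = -4/9
[VLE]:[WLE] = 5/9:-4/9 = -5/4

[VLE]:[WLE] = -5/4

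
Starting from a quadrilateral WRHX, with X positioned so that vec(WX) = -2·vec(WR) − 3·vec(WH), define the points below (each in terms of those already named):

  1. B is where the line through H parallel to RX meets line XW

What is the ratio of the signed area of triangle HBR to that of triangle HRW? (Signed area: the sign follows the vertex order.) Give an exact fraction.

Work in coordinates with W = (0, 0), R = (1, 0), H = (0, 1), X = (-2, -3).
1. B is where the line through H parallel to RX meets line XW ⇒ B = (2, 3)
2·[HBR] = -4, 2·[HRW] = -1
[HBR]:[HRW] = -4:-1 = 4

[HBR]:[HRW] = 4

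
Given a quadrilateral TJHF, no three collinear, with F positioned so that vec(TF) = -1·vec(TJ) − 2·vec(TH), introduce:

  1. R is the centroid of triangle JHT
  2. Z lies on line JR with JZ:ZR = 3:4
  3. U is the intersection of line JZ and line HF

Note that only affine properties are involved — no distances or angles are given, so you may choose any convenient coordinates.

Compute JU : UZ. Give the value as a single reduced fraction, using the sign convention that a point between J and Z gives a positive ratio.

Assign T = (0, 0), J = (1, 0), H = (0, 1), F = (-1, -2) — the answer is frame-independent, so this choice is without loss of generality.
1. R is the centroid of triangle JHT ⇒ R = (1/3, 1/3)
2. Z lies on line JR with JZ:ZR = 3:4 ⇒ Z = (5/7, 1/7)
3. U is the intersection of line JZ and line HF ⇒ U = (-1/7, 4/7)
U = J + t·(Z−J) with t = 4, so JU:UZ = t:(1−t) = 4:-3

JU:UZ = -4/3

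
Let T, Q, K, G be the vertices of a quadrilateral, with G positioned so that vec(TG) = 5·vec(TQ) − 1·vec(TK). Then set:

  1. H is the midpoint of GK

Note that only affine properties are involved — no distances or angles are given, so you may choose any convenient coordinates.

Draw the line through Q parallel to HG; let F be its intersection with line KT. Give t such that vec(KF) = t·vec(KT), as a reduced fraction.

t = 3/5

Choose coordinates T = (0, 0), Q = (1, 0), K = (0, 1), G = (5, -1).
1. H is the midpoint of GK ⇒ H = (5/2, 0)
through Q parallel to HG: direction (5/2, -1); meets KT at F = (0, 2/5)
F = K + t·(T−K) with t = 3/5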